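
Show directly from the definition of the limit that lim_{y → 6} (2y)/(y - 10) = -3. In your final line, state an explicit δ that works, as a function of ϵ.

δ = min(2, (2/5)ϵ)

Let ϵ > 0 be given. We want δ > 0 with 0 < |y − 6| < δ ⇒ |(2y)/(y - 10) + 3| < ϵ.
Combining over a common denominator, (2y)/(y - 10) + 3 = [(2y)·(-4) − 12·(y - 10)] / [(-4)·(y - 10)] = -20(y − 6) / ((-4)(y - 10)).
So |(2y)/(y - 10) + 3| = 20|y − 6| / (4·|y − 10|).
Require δ ≤ 2, so |y − 10| ≥ |-4| − |y − 6| > 4 − 2 = 2.
Hence |(2y)/(y - 10) + 3| < 20|y − 6|/(4·2) = (5/2)|y − 6|, which is < ϵ once |y − 6| < (2/5)ϵ.
Take δ = min(2, (2/5)ϵ). Then 0 < |y − 6| < δ forces both bounds, so |(2y)/(y - 10) + 3| < ϵ.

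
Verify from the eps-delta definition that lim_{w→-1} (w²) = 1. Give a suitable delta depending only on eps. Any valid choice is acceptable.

delta = min(1, eps/3)

Let eps > 0. We seek delta > 0 with 0 < |w + 1| < delta ⇒ |w² − 1| < eps.
Factor: w² − 1 = (w + 1)(w - 1), so |w² − 1| = |w + 1|·|w - 1|.
Restrict delta ≤ 1. Then |w + 1| < 1 gives |w| < 2, so by the triangle inequality |w - 1| ≤ 2 + 1 = 3.
Hence |w² − 1| ≤ 3|w + 1|, which is < eps once |w + 1| < eps/3.
Take delta = min(1, eps/3). If 0 < |w + 1| < delta then both bounds hold and |w² − 1| ≤ 3|w + 1| < 3·(eps/3) = eps.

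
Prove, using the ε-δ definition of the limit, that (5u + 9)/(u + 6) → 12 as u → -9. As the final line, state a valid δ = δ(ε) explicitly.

Let ε > 0. We want δ > 0 with 0 < |u + 9| < δ ⇒ |(5u + 9)/(u + 6) − 12| < ε.
Combining over a common denominator, (5u + 9)/(u + 6) − 12 = [(5u + 9)·(-3) − (-36)·(u + 6)] / [(-3)·(u + 6)] = 21(u + 9) / ((-3)(u + 6)).
So |(5u + 9)/(u + 6) − 12| = 21|u + 9| / (3·|u + 6|).
Restrict δ ≤ 3/2. Then |u + 9| < 3/2 gives |u + 6| = |(u + 9) + (-3)| ≥ 3 − 3/2 = 3/2.
Hence |(5u + 9)/(u + 6) − 12| < 21|u + 9|/(3·(3/2)) = (14/3)|u + 9|, which is < ε once |u + 9| < (3/14)ε.
Take δ = min(3/2, (3/14)ε). Then 0 < |u + 9| < δ forces both bounds, so |(5u + 9)/(u + 6) − 12| < ε.

δ = min(3/2, (3/14)ε)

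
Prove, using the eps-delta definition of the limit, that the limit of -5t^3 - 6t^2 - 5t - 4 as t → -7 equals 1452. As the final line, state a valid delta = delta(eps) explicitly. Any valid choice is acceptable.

Let eps > 0 be given. We want delta > 0 such that 0 < |t + 7| < delta implies |(-5t^3 - 6t^2 - 5t - 4) − 1452| < eps.
(-5t^3 - 6t^2 - 5t - 4) − 1452 = -5t^3 - 6t^2 - 5t - 1456 = (t + 7)(-5t^2 + 29t - 208).
So |(-5t^3 - 6t^2 - 5t - 4) − 1452| = |t + 7|·|-5t^2 + 29t - 208|.
Require delta ≤ 1. Then |t + 7| < 1 gives |t| < 8, and by the triangle inequality |-5t^2 + 29t - 208| ≤ 5·8^2 + 29·8 + 208 = 760.
Hence |(-5t^3 - 6t^2 - 5t - 4) − 1452| ≤ 760|t + 7| < eps provided |t + 7| < eps/760.
Take delta = min(1, eps/760). Then 0 < |t + 7| < delta gives both |t + 7| < 1 and |t + 7| < eps/760, so |(-5t^3 - 6t^2 - 5t - 4) − 1452| < eps.

delta = min(1, eps/760)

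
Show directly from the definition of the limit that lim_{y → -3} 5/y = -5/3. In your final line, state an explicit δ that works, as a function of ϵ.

δ = min(3/2, (9/10)ϵ)

Suppose ϵ > 0. We seek δ > 0 such that 0 < |y + 3| < δ implies |5/y + 5/3| < ϵ.
|5/y + 5/3| = 5·|-3 − y|/(3·|y|) = 5|y + 3|/(3|y|).
Restrict δ ≤ 3/2. Then |y + 3| < 3/2 gives |y| > 3/2, so 3|y| > 9/2.
Then |5/y + 5/3| < 5|y + 3|/(9/2), which is < ϵ when |y + 3| < (9/10)ϵ.
Take δ = min(3/2, (9/10)ϵ). Then 0 < |y + 3| < δ gives both |y + 3| < 3/2 and |y + 3| < (9/10)ϵ, so |5/y + 5/3| < ϵ.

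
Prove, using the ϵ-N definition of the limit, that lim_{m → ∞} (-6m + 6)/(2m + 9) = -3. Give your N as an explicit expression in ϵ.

Let ϵ > 0 be given. For m ≥ 1, |(-6m + 6)/(2m + 9) + 3| = |66|/(2(2m + 9)) = 66/(2(2m + 9)).
Since 2m + 9 ≥ 2m for m ≥ 1, this is ≤ 66/(2·2m) = (33/2)/m.
So |(-6m + 6)/(2m + 9) + 3| < ϵ whenever m > (33/2)/ϵ.
Take N = (33/2)/ϵ. If m > N then |(-6m + 6)/(2m + 9) + 3| ≤ (33/2)/m < ϵ.

N = (33/2)/ϵ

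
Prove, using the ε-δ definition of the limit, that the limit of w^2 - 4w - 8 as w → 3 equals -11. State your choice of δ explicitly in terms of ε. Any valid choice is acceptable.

Fix ε > 0. We want δ > 0 such that 0 < |w − 3| < δ implies |(w^2 - 4w - 8) + 11| < ε.
(w^2 - 4w - 8) + 11 = w^2 - 4w + 3 = (w − 3)(w - 1).
So |(w^2 - 4w - 8) + 11| = |w − 3|·|w - 1|.
Require δ ≤ 1. Then |w − 3| < 1 gives |w| < 4, and by the triangle inequality |w - 1| ≤ 4 + 1 = 5.
Hence |(w^2 - 4w - 8) + 11| ≤ 5|w − 3| < ε provided |w − 3| < ε/5.
Choosing δ = min(1, ε/5) ensures both conditions, hence |(w^2 - 4w - 8) + 11| < ε.

δ = min(1, ε/5)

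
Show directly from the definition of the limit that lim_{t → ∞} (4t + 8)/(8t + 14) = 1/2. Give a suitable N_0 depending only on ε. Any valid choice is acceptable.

N_0 = (1/8)/ε

Let ε > 0 be given. We seek N_0 > 0 such that t > N_0 implies |(4t + 8)/(8t + 14) − (1/2)| < ε.
(4t + 8)/(8t + 14) − (1/2) = (8(4t + 8) − 4(8t + 14)) / (8(8t + 14)) = 8/(8(8t + 14)).
For t > 0 we have 8t + 14 > 8t, so |(4t + 8)/(8t + 14) − (1/2)| = 8/(8(8t + 14)) < 8/(8·8t) = (1/8)/t.
Thus |(4t + 8)/(8t + 14) − (1/2)| < ε whenever t > (1/8)/ε.
Take N_0 = (1/8)/ε. If t > N_0 then |(4t + 8)/(8t + 14) − (1/2)| < (1/8)/t < ε.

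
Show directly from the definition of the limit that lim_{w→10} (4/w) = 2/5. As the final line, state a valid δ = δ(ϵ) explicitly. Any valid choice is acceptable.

δ = min(5, (25/2)ϵ)

Suppose ϵ > 0. We seek δ > 0 such that 0 < |w − 10| < δ implies |4/w − (2/5)| < ϵ.
|4/w − (2/5)| = 4·|10 − w|/(10·|w|) = 4|w − 10|/(10|w|).
Require δ ≤ 5 so that |w| > 10 − 5 = 5, hence 10|w| > 50.
Then |4/w − (2/5)| < 4|w − 10|/50, which is < ϵ when |w − 10| < (25/2)ϵ.
Take δ = min(5, (25/2)ϵ). Then 0 < |w − 10| < δ gives both |w − 10| < 5 and |w − 10| < (25/2)ϵ, so |4/w − (2/5)| < ϵ.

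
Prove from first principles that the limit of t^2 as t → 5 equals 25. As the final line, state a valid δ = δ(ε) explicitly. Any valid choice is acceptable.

Let ε > 0 be given. We seek δ > 0 with 0 < |t − 5| < δ ⇒ |t^2 − 25| < ε.
Factor: t^2 − 25 = (t − 5)(t + 5), so |t^2 − 25| = |t − 5|·|t + 5|.
Impose δ ≤ 2 so that |t| < 7; then |t + 5| ≤ 12.
Hence |t^2 − 25| ≤ 12|t − 5|, which is < ε once |t − 5| < ε/12.
Take δ = min(2, ε/12). If 0 < |t − 5| < δ then both bounds hold and |t^2 − 25| ≤ 12|t − 5| < 12·(ε/12) = ε.

δ = min(2, ε/12)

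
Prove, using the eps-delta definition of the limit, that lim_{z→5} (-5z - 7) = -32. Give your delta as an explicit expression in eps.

delta = eps/5

Let eps > 0. We need delta > 0 so that 0 < |z − 5| < delta implies |(-5z - 7) + 32| < eps.
|(-5z - 7) + 32| = |-5z + 25| = 5|z − 5|.
So 5|z − 5| < eps exactly when |z − 5| < eps/5.
Choosing delta = eps/5 gives |(-5z - 7) + 32| = 5|z − 5| < eps whenever |z − 5| < delta.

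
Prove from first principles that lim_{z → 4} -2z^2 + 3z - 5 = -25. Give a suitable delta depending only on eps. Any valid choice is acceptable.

delta = min(2, eps/17)

Let eps > 0. We want delta > 0 such that 0 < |z − 4| < delta implies |(-2z^2 + 3z - 5) + 25| < eps.
(-2z^2 + 3z - 5) + 25 = -2z^2 + 3z + 20 = (z − 4)(-2z - 5).
So |(-2z^2 + 3z - 5) + 25| = |z − 4|·|-2z - 5|.
Assume first that |z − 4| < 2, so |z| < 6. Then |-2z - 5| ≤ 2·6 + 5 = 17.
Hence |(-2z^2 + 3z - 5) + 25| ≤ 17|z − 4| < eps provided |z − 4| < eps/17.
Take delta = min(2, eps/17). Then 0 < |z − 4| < delta gives both |z − 4| < 2 and |z − 4| < eps/17, so |(-2z^2 + 3z - 5) + 25| < eps.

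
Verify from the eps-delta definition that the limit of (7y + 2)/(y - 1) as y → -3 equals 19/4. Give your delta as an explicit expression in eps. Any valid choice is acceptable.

delta = min(2, (8/9)eps)

Let eps > 0. We want delta > 0 with 0 < |y + 3| < delta ⇒ |(7y + 2)/(y - 1) − (19/4)| < eps.
Combining over a common denominator, (7y + 2)/(y - 1) − (19/4) = [(7y + 2)·(-4) − (-19)·(y - 1)] / [(-4)·(y - 1)] = -9(y + 3) / ((-4)(y - 1)).
So |(7y + 2)/(y - 1) − (19/4)| = 9|y + 3| / (4·|y − 1|).
Restrict delta ≤ 2. Then |y + 3| < 2 gives |y − 1| = |(y + 3) + (-4)| ≥ 4 − 2 = 2.
Hence |(7y + 2)/(y - 1) − (19/4)| < 9|y + 3|/(4·2) = (9/8)|y + 3|, which is < eps once |y + 3| < (8/9)eps.
Take delta = min(2, (8/9)eps). Then 0 < |y + 3| < delta forces both bounds, so |(7y + 2)/(y - 1) − (19/4)| < eps.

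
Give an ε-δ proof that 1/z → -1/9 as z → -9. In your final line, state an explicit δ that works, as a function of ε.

Suppose ε > 0. We seek δ > 0 such that 0 < |z + 9| < δ implies |1/z + 1/9| < ε.
|1/z + 1/9| = |-9 − z|/(9·|z|) = |z + 9|/(9|z|).
Require δ ≤ 9/2 so that |z| > 9 − 9/2 = 9/2, hence 9|z| > 81/2.
Then |1/z + 1/9| < |z + 9|/(81/2), which is < ε when |z + 9| < (81/2)ε.
Take δ = min(9/2, (81/2)ε). Then 0 < |z + 9| < δ gives both |z + 9| < 9/2 and |z + 9| < (81/2)ε, so |1/z + 1/9| < ε.

δ = min(9/2, (81/2)ε)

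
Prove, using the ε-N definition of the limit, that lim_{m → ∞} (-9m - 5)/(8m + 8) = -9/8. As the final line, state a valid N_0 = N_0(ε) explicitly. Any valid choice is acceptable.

N_0 = (1/2)/ε

Let ε > 0 be given. For m ≥ 1, |(-9m - 5)/(8m + 8) + 9/8| = |32|/(8(8m + 8)) = 32/(8(8m + 8)).
Since 8m + 8 ≥ 8m for m ≥ 1, this is ≤ 32/(8·8m) = (1/2)/m.
So |(-9m - 5)/(8m + 8) + 9/8| < ε whenever m > (1/2)/ε.
Take N_0 = (1/2)/ε. If m > N_0 then |(-9m - 5)/(8m + 8) + 9/8| ≤ (1/2)/m < ε.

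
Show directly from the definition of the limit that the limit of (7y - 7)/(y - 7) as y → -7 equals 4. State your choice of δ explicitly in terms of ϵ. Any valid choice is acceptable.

δ = min(7, (7/3)ϵ)

Let ϵ > 0. We want δ > 0 with 0 < |y + 7| < δ ⇒ |(7y - 7)/(y - 7) − 4| < ϵ.
Combining over a common denominator, (7y - 7)/(y - 7) − 4 = [(7y - 7)·(-14) − (-56)·(y - 7)] / [(-14)·(y - 7)] = -42(y + 7) / ((-14)(y - 7)).
So |(7y - 7)/(y - 7) − 4| = 42|y + 7| / (14·|y − 7|).
Require δ ≤ 7, so |y − 7| ≥ |-14| − |y + 7| > 14 − 7 = 7.
Hence |(7y - 7)/(y - 7) − 4| < 42|y + 7|/(14·7) = (3/7)|y + 7|, which is < ϵ once |y + 7| < (7/3)ϵ.
Take δ = min(7, (7/3)ϵ). Then 0 < |y + 7| < δ forces both bounds, so |(7y - 7)/(y - 7) − 4| < ϵ.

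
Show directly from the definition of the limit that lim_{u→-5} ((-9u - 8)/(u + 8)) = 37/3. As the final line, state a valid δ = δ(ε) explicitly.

δ = min(3/2, (9/128)ε)

Let ε > 0 be given. We want δ > 0 with 0 < |u + 5| < δ ⇒ |(-9u - 8)/(u + 8) − (37/3)| < ε.
Combining over a common denominator, (-9u - 8)/(u + 8) − (37/3) = [(-9u - 8)·3 − 37·(u + 8)] / [3·(u + 8)] = -64(u + 5) / (3(u + 8)).
So |(-9u - 8)/(u + 8) − (37/3)| = 64|u + 5| / (3·|u + 8|).
Require δ ≤ 3/2, so |u + 8| ≥ |3| − |u + 5| > 3 − 3/2 = 3/2.
Hence |(-9u - 8)/(u + 8) − (37/3)| < 64|u + 5|/(3·(3/2)) = (128/9)|u + 5|, which is < ε once |u + 5| < (9/128)ε.
Take δ = min(3/2, (9/128)ε). Then 0 < |u + 5| < δ forces both bounds, so |(-9u - 8)/(u + 8) − (37/3)| < ε.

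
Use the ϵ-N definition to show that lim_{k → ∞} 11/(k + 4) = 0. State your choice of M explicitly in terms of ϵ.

M = 11/ϵ

Let ϵ > 0 be given. For k ≥ 1, |11/(k + 4) − 0| = 11/(k + 4) ≤ 11/k.
We need 11/k < ϵ, i.e. k > 11/ϵ.
Take M = 11/ϵ. If k > M then |11/(k + 4)| ≤ 11/k < ϵ.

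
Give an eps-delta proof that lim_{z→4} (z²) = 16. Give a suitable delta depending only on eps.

Let eps > 0. We seek delta > 0 with 0 < |z − 4| < delta ⇒ |z² − 16| < eps.
Factor: z² − 16 = (z − 4)(z + 4), so |z² − 16| = |z − 4|·|z + 4|.
Restrict delta ≤ 1. Then |z − 4| < 1 gives |z| < 5, so by the triangle inequality |z + 4| ≤ 5 + 4 = 9.
Hence |z² − 16| ≤ 9|z − 4|, which is < eps once |z − 4| < eps/9.
Take delta = min(1, eps/9). If 0 < |z − 4| < delta then both bounds hold and |z² − 16| ≤ 9|z − 4| < 9·(eps/9) = eps.

delta = min(1, eps/9)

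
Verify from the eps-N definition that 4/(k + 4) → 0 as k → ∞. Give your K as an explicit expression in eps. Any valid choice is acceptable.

Let eps > 0. For k ≥ 1, |4/(k + 4) − 0| = 4/(k + 4) ≤ 4/k.
We need 4/k < eps, i.e. k > 4/eps.
Take K = 4/eps. If k > K then |4/(k + 4)| ≤ 4/k < eps.

K = 4/eps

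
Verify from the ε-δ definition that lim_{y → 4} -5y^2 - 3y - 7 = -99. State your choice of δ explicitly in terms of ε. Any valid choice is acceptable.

δ = min(1, ε/48)

Let ε > 0. We want δ > 0 such that 0 < |y − 4| < δ implies |(-5y^2 - 3y - 7) + 99| < ε.
(-5y^2 - 3y - 7) + 99 = -5y^2 - 3y + 92 = (y − 4)(-5y - 23).
So |(-5y^2 - 3y - 7) + 99| = |y − 4|·|-5y - 23|.
Assume first that |y − 4| < 1, so |y| < 5. Then |-5y - 23| ≤ 5·5 + 23 = 48.
Hence |(-5y^2 - 3y - 7) + 99| ≤ 48|y − 4| < ε provided |y − 4| < ε/48.
Take δ = min(1, ε/48). Then 0 < |y − 4| < δ gives both |y − 4| < 1 and |y − 4| < ε/48, so |(-5y^2 - 3y - 7) + 99| < ε.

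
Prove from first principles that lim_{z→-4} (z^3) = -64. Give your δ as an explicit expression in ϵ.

Suppose ϵ > 0. We seek δ > 0 with 0 < |z + 4| < δ ⇒ |z^3 + 64| < ϵ.
Factor: z^3 + 64 = (z + 4)(z^2 - 4z + 16), so |z^3 + 64| = |z + 4|·|z^2 - 4z + 16|.
Impose δ ≤ 1 so that |z| < 5; then |z^2 - 4z + 16| ≤ 61.
Hence |z^3 + 64| ≤ 61|z + 4|, which is < ϵ once |z + 4| < ϵ/61.
Take δ = min(1, ϵ/61). If 0 < |z + 4| < δ then both bounds hold and |z^3 + 64| ≤ 61|z + 4| < 61·(ϵ/61) = ϵ.

δ = min(1, ϵ/61)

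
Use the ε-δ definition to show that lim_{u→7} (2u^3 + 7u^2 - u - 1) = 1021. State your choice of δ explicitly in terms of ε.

δ = min(1, ε/442)

Let ε > 0 be given. We want δ > 0 such that 0 < |u − 7| < δ implies |(2u^3 + 7u^2 - u - 1) − 1021| < ε.
(2u^3 + 7u^2 - u - 1) − 1021 = 2u^3 + 7u^2 - u - 1022 = (u − 7)(2u^2 + 21u + 146).
So |(2u^3 + 7u^2 - u - 1) − 1021| = |u − 7|·|2u^2 + 21u + 146|.
Assume first that |u − 7| < 1, so |u| < 8. Then |2u^2 + 21u + 146| ≤ 2·8^2 + 21·8 + 146 = 442.
Hence |(2u^3 + 7u^2 - u - 1) − 1021| ≤ 442|u − 7| < ε provided |u − 7| < ε/442.
Choosing δ = min(1, ε/442) ensures both conditions, hence |(2u^3 + 7u^2 - u - 1) − 1021| < ε.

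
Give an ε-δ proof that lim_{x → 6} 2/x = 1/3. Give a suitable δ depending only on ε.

Fix ε > 0. We seek δ > 0 such that 0 < |x − 6| < δ implies |2/x − (1/3)| < ε.
|2/x − (1/3)| = 2·|6 − x|/(6·|x|) = 2|x − 6|/(6|x|).
Require δ ≤ 3 so that |x| > 6 − 3 = 3, hence 6|x| > 18.
Then |2/x − (1/3)| < 2|x − 6|/18, which is < ε when |x − 6| < 9ε.
Take δ = min(3, 9ε). Then 0 < |x − 6| < δ gives both |x − 6| < 3 and |x − 6| < 9ε, so |2/x − (1/3)| < ε.

δ = min(3, 9ε)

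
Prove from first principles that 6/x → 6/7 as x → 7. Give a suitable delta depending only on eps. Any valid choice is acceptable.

Suppose eps > 0. We seek delta > 0 such that 0 < |x − 7| < delta implies |6/x − (6/7)| < eps.
|6/x − (6/7)| = 6·|7 − x|/(7·|x|) = 6|x − 7|/(7|x|).
Require delta ≤ 7/2 so that |x| > 7 − 7/2 = 7/2, hence 7|x| > 49/2.
Then |6/x − (6/7)| < 6|x − 7|/(49/2), which is < eps when |x − 7| < (49/12)eps.
Take delta = min(7/2, (49/12)eps). Then 0 < |x − 7| < delta gives both |x − 7| < 7/2 and |x − 7| < (49/12)eps, so |6/x − (6/7)| < eps.

delta = min(7/2, (49/12)eps)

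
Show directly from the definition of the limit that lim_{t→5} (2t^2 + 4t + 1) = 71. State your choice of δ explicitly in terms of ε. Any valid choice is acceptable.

δ = min(2, ε/28)

Let ε > 0 be given. We want δ > 0 such that 0 < |t − 5| < δ implies |(2t^2 + 4t + 1) − 71| < ε.
(2t^2 + 4t + 1) − 71 = 2t^2 + 4t - 70 = (t − 5)(2t + 14).
So |(2t^2 + 4t + 1) − 71| = |t − 5|·|2t + 14|.
Assume first that |t − 5| < 2, so |t| < 7. Then |2t + 14| ≤ 2·7 + 14 = 28.
Hence |(2t^2 + 4t + 1) − 71| ≤ 28|t − 5| < ε provided |t − 5| < ε/28.
Choosing δ = min(2, ε/28) ensures both conditions, hence |(2t^2 + 4t + 1) − 71| < ε.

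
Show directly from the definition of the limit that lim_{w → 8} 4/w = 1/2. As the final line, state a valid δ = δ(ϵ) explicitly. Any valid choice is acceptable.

δ = min(4, 8ϵ)

Let ϵ > 0 be given. We seek δ > 0 such that 0 < |w − 8| < δ implies |4/w − (1/2)| < ϵ.
|4/w − (1/2)| = 4·|8 − w|/(8·|w|) = 4|w − 8|/(8|w|).
Restrict δ ≤ 4. Then |w − 8| < 4 gives |w| > 4, so 8|w| > 32.
Then |4/w − (1/2)| < 4|w − 8|/32, which is < ϵ when |w − 8| < 8ϵ.
Take δ = min(4, 8ϵ). Then 0 < |w − 8| < δ gives both |w − 8| < 4 and |w − 8| < 8ϵ, so |4/w − (1/2)| < ϵ.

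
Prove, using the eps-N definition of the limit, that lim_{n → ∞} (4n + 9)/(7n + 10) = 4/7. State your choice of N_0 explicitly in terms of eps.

N_0 = (23/49)/eps

Let eps > 0. For n ≥ 1, |(4n + 9)/(7n + 10) − (4/7)| = |23|/(7(7n + 10)) = 23/(7(7n + 10)).
Since 7n + 10 ≥ 7n for n ≥ 1, this is ≤ 23/(7·7n) = (23/49)/n.
So |(4n + 9)/(7n + 10) − (4/7)| < eps whenever n > (23/49)/eps.
Take N_0 = (23/49)/eps. If n > N_0 then |(4n + 9)/(7n + 10) − (4/7)| ≤ (23/49)/n < eps.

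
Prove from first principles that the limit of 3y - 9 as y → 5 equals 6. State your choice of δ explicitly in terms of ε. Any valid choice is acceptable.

δ = ε/3

Fix ε > 0. We need δ > 0 so that 0 < |y − 5| < δ implies |(3y - 9) − 6| < ε.
|(3y - 9) − 6| = |3y - 15| = 3|y − 5|.
So 3|y − 5| < ε exactly when |y − 5| < ε/3.
Choosing δ = ε/3 gives |(3y - 9) − 6| = 3|y − 5| < ε whenever |y − 5| < δ.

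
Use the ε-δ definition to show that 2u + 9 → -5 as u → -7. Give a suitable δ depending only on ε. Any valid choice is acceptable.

δ = ε/2

Fix ε > 0. We need δ > 0 so that 0 < |u + 7| < δ implies |(2u + 9) + 5| < ε.
|(2u + 9) + 5| = |2u + 14| = 2|u + 7|.
Thus it suffices that |u + 7| < ε/2.
Take δ = ε/2. If 0 < |u + 7| < δ then |(2u + 9) + 5| = 2|u + 7| < 2·(ε/2) = ε.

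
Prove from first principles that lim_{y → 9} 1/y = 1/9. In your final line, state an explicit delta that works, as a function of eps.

delta = min(9/2, (81/2)eps)

Fix eps > 0. We seek delta > 0 such that 0 < |y − 9| < delta implies |1/y − (1/9)| < eps.
|1/y − (1/9)| = |9 − y|/(9·|y|) = |y − 9|/(9|y|).
Require delta ≤ 9/2 so that |y| > 9 − 9/2 = 9/2, hence 9|y| > 81/2.
Then |1/y − (1/9)| < |y − 9|/(81/2), which is < eps when |y − 9| < (81/2)eps.
Take delta = min(9/2, (81/2)eps). Then 0 < |y − 9| < delta gives both |y − 9| < 9/2 and |y − 9| < (81/2)eps, so |1/y − (1/9)| < eps.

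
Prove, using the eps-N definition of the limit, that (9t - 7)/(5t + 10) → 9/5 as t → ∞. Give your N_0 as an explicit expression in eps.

N_0 = 5/eps

Let eps > 0. We seek N_0 > 0 such that t > N_0 implies |(9t - 7)/(5t + 10) − (9/5)| < eps.
(9t - 7)/(5t + 10) − (9/5) = (5(9t - 7) − 9(5t + 10)) / (5(5t + 10)) = -125/(5(5t + 10)).
For t > 0 we have 5t + 10 > 5t, so |(9t - 7)/(5t + 10) − (9/5)| = 125/(5(5t + 10)) < 125/(5·5t) = 5/t.
Thus |(9t - 7)/(5t + 10) − (9/5)| < eps whenever t > 5/eps.
Take N_0 = 5/eps. If t > N_0 then |(9t - 7)/(5t + 10) − (9/5)| < 5/t < eps.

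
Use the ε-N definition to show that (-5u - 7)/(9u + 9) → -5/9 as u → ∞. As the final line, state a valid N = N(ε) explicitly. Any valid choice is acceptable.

Fix ε > 0. We seek N > 0 such that u > N implies |(-5u - 7)/(9u + 9) + 5/9| < ε.
(-5u - 7)/(9u + 9) + 5/9 = (9(-5u - 7) − (-5)(9u + 9)) / (9(9u + 9)) = -18/(9(9u + 9)).
For u > 0 we have 9u + 9 > 9u, so |(-5u - 7)/(9u + 9) + 5/9| = 18/(9(9u + 9)) < 18/(9·9u) = (2/9)/u.
Thus |(-5u - 7)/(9u + 9) + 5/9| < ε whenever u > (2/9)/ε.
Take N = (2/9)/ε. If u > N then |(-5u - 7)/(9u + 9) + 5/9| < (2/9)/u < ε.

N = (2/9)/ε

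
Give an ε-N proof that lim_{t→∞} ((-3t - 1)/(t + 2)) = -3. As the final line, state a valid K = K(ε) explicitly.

K = 5/ε

Let ε > 0 be given. We seek K > 0 such that t > K implies |(-3t - 1)/(t + 2) + 3| < ε.
(-3t - 1)/(t + 2) + 3 = ((-3t - 1) − (-3)(t + 2)) / ((t + 2)) = 5/((t + 2)).
For t > 0 we have t + 2 > t, so |(-3t - 1)/(t + 2) + 3| = 5/((t + 2)) < 5/(t) = 5/t.
Thus |(-3t - 1)/(t + 2) + 3| < ε whenever t > 5/ε.
Take K = 5/ε. If t > K then |(-3t - 1)/(t + 2) + 3| < 5/t < ε.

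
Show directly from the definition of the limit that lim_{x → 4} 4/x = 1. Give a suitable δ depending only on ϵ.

Let ϵ > 0 be given. We seek δ > 0 such that 0 < |x − 4| < δ implies |4/x − 1| < ϵ.
|4/x − 1| = 4·|4 − x|/(4·|x|) = 4|x − 4|/(4|x|).
Restrict δ ≤ 2. Then |x − 4| < 2 gives |x| > 2, so 4|x| > 8.
Then |4/x − 1| < 4|x − 4|/8, which is < ϵ when |x − 4| < 2ϵ.
Take δ = min(2, 2ϵ). Then 0 < |x − 4| < δ gives both |x − 4| < 2 and |x − 4| < 2ϵ, so |4/x − 1| < ϵ.

δ = min(2, 2ϵ)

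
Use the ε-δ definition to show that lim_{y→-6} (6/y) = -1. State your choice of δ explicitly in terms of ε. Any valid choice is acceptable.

δ = min(3, 3ε)

Suppose ε > 0. We seek δ > 0 such that 0 < |y + 6| < δ implies |6/y + 1| < ε.
|6/y + 1| = 6·|-6 − y|/(6·|y|) = 6|y + 6|/(6|y|).
Require δ ≤ 3 so that |y| > 6 − 3 = 3, hence 6|y| > 18.
Then |6/y + 1| < 6|y + 6|/18, which is < ε when |y + 6| < 3ε.
Take δ = min(3, 3ε). Then 0 < |y + 6| < δ gives both |y + 6| < 3 and |y + 6| < 3ε, so |6/y + 1| < ε.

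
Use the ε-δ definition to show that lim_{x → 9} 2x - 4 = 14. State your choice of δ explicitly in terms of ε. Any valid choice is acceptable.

δ = ε/2

Suppose ε > 0. We need δ > 0 so that 0 < |x − 9| < δ implies |(2x - 4) − 14| < ε.
|(2x - 4) − 14| = |2x - 18| = 2|x − 9|.
Thus it suffices that |x − 9| < ε/2.
Choosing δ = ε/2 gives |(2x - 4) − 14| = 2|x − 9| < ε whenever |x − 9| < δ.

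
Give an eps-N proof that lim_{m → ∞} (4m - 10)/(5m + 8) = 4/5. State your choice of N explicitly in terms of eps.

Let eps > 0 be given. For m ≥ 1, |(4m - 10)/(5m + 8) − (4/5)| = |-82|/(5(5m + 8)) = 82/(5(5m + 8)).
Since 5m + 8 ≥ 5m for m ≥ 1, this is ≤ 82/(5·5m) = (82/25)/m.
So |(4m - 10)/(5m + 8) − (4/5)| < eps whenever m > (82/25)/eps.
Take N = (82/25)/eps. If m > N then |(4m - 10)/(5m + 8) − (4/5)| ≤ (82/25)/m < eps.

N = (82/25)/eps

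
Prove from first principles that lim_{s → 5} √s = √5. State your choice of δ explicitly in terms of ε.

Fix ε > 0. We want δ > 0 such that 0 < |s − 5| < δ implies |√s − √5| < ε.
Multiplying by the conjugate, |√s − √5| = |s − 5|/(√s + √5).
Restrict δ ≤ 5 so that |s − 5| < 5 forces s > 0, and then √s + √5 > √5.
Hence |√s − √5| < |s − 5|/√5, which is < ε once |s − 5| < √5·ε.
Take δ = min(5, √5·ε). If 0 < |s − 5| < δ then s > 0 and |√s − √5| < |s − 5|/√5 < ε.

δ = min(5, √5·ε)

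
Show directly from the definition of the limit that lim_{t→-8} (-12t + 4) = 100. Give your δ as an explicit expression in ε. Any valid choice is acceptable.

Let ε > 0 be given. We need δ > 0 so that 0 < |t + 8| < δ implies |(-12t + 4) − 100| < ε.
Since (-12t + 4) − 100 = -12(t + 8), we have |(-12t + 4) − 100| = 12|t + 8|.
Thus it suffices that |t + 8| < ε/12.
Take δ = ε/12. If 0 < |t + 8| < δ then |(-12t + 4) − 100| = 12|t + 8| < 12·(ε/12) = ε.

δ = ε/12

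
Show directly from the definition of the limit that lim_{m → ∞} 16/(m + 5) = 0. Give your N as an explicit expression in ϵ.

N = 16/ϵ

Let ϵ > 0 be given. For m ≥ 1, |16/(m + 5) − 0| = 16/(m + 5) ≤ 16/m.
We need 16/m < ϵ, i.e. m > 16/ϵ.
Take N = 16/ϵ. If m > N then |16/(m + 5)| ≤ 16/m < ϵ.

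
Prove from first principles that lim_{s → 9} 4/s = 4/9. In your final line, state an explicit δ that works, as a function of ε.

Suppose ε > 0. We seek δ > 0 such that 0 < |s − 9| < δ implies |4/s − (4/9)| < ε.
|4/s − (4/9)| = 4·|9 − s|/(9·|s|) = 4|s − 9|/(9|s|).
Restrict δ ≤ 9/2. Then |s − 9| < 9/2 gives |s| > 9/2, so 9|s| > 81/2.
Then |4/s − (4/9)| < 4|s − 9|/(81/2), which is < ε when |s − 9| < (81/8)ε.
Take δ = min(9/2, (81/8)ε). Then 0 < |s − 9| < δ gives both |s − 9| < 9/2 and |s − 9| < (81/8)ε, so |4/s − (4/9)| < ε.

δ = min(9/2, (81/8)ε)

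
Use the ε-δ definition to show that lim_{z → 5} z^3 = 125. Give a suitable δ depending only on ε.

δ = min(2, ε/109)

Let ε > 0. We seek δ > 0 with 0 < |z − 5| < δ ⇒ |z^3 − 125| < ε.
Factor: z^3 − 125 = (z − 5)(z^2 + 5z + 25), so |z^3 − 125| = |z − 5|·|z^2 + 5z + 25|.
Impose δ ≤ 2 so that |z| < 7; then |z^2 + 5z + 25| ≤ 109.
Hence |z^3 − 125| ≤ 109|z − 5|, which is < ε once |z − 5| < ε/109.
Take δ = min(2, ε/109). If 0 < |z − 5| < δ then both bounds hold and |z^3 − 125| ≤ 109|z − 5| < 109·(ε/109) = ε.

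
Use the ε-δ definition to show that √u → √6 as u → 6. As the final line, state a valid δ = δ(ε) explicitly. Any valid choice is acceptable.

Let ε > 0 be given. We want δ > 0 such that 0 < |u − 6| < δ implies |√u − √6| < ε.
Multiplying by the conjugate, |√u − √6| = |u − 6|/(√u + √6).
Restrict δ ≤ 6 so that |u − 6| < 6 forces u > 0, and then √u + √6 > √6.
Hence |√u − √6| < |u − 6|/√6, which is < ε once |u − 6| < √6·ε.
Take δ = min(6, √6·ε). If 0 < |u − 6| < δ then u > 0 and |√u − √6| < |u − 6|/√6 < ε.

δ = min(6, √6·ε)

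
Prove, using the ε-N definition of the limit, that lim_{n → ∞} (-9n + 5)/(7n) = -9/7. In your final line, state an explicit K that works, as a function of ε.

Let ε > 0. For n ≥ 1, |(-9n + 5)/(7n) + 9/7| = |35|/(7(7n)) = 35/(7(7n)).
Since 7n ≥ 7n for n ≥ 1, this is ≤ 35/(7·7n) = (5/7)/n.
So |(-9n + 5)/(7n) + 9/7| < ε whenever n > (5/7)/ε.
Take K = (5/7)/ε. If n > K then |(-9n + 5)/(7n) + 9/7| ≤ (5/7)/n < ε.

K = (5/7)/ε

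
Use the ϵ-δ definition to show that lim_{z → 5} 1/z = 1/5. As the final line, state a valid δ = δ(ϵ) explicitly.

Fix ϵ > 0. We seek δ > 0 such that 0 < |z − 5| < δ implies |1/z − (1/5)| < ϵ.
|1/z − (1/5)| = |5 − z|/(5·|z|) = |z − 5|/(5|z|).
Restrict δ ≤ 5/2. Then |z − 5| < 5/2 gives |z| > 5/2, so 5|z| > 25/2.
Then |1/z − (1/5)| < |z − 5|/(25/2), which is < ϵ when |z − 5| < (25/2)ϵ.
Take δ = min(5/2, (25/2)ϵ). Then 0 < |z − 5| < δ gives both |z − 5| < 5/2 and |z − 5| < (25/2)ϵ, so |1/z − (1/5)| < ϵ.

δ = min(5/2, (25/2)ϵ)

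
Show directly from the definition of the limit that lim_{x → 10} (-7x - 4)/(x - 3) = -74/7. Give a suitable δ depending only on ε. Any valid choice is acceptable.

Let ε > 0. We want δ > 0 with 0 < |x − 10| < δ ⇒ |(-7x - 4)/(x - 3) + 74/7| < ε.
Combining over a common denominator, (-7x - 4)/(x - 3) + 74/7 = [(-7x - 4)·7 − (-74)·(x - 3)] / [7·(x - 3)] = 25(x − 10) / (7(x - 3)).
So |(-7x - 4)/(x - 3) + 74/7| = 25|x − 10| / (7·|x − 3|).
Restrict δ ≤ 7/2. Then |x − 10| < 7/2 gives |x − 3| = |(x − 10) + 7| ≥ 7 − 7/2 = 7/2.
Hence |(-7x - 4)/(x - 3) + 74/7| < 25|x − 10|/(7·(7/2)) = (50/49)|x − 10|, which is < ε once |x − 10| < (49/50)ε.
Take δ = min(7/2, (49/50)ε). Then 0 < |x − 10| < δ forces both bounds, so |(-7x - 4)/(x - 3) + 74/7| < ε.

δ = min(7/2, (49/50)ε)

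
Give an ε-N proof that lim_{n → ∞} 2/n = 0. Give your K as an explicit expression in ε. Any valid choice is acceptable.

Fix ε > 0. For n ≥ 1, |2/n − 0| = 2/(n) ≤ 2/n.
We need 2/n < ε, i.e. n > 2/ε.
Take K = 2/ε. If n > K then |2/n| ≤ 2/n < ε.

K = 2/ε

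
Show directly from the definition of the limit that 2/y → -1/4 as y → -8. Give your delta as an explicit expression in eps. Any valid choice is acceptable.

Let eps > 0. We seek delta > 0 such that 0 < |y + 8| < delta implies |2/y + 1/4| < eps.
|2/y + 1/4| = 2·|-8 − y|/(8·|y|) = 2|y + 8|/(8|y|).
Require delta ≤ 4 so that |y| > 8 − 4 = 4, hence 8|y| > 32.
Then |2/y + 1/4| < 2|y + 8|/32, which is < eps when |y + 8| < 16eps.
Take delta = min(4, 16eps). Then 0 < |y + 8| < delta gives both |y + 8| < 4 and |y + 8| < 16eps, so |2/y + 1/4| < eps.

delta = min(4, 16eps)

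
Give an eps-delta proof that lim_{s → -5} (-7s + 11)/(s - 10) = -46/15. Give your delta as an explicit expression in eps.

delta = min(15/2, (225/118)eps)

Fix eps > 0. We want delta > 0 with 0 < |s + 5| < delta ⇒ |(-7s + 11)/(s - 10) + 46/15| < eps.
Combining over a common denominator, (-7s + 11)/(s - 10) + 46/15 = [(-7s + 11)·(-15) − 46·(s - 10)] / [(-15)·(s - 10)] = 59(s + 5) / ((-15)(s - 10)).
So |(-7s + 11)/(s - 10) + 46/15| = 59|s + 5| / (15·|s − 10|).
Require delta ≤ 15/2, so |s − 10| ≥ |-15| − |s + 5| > 15 − 15/2 = 15/2.
Hence |(-7s + 11)/(s - 10) + 46/15| < 59|s + 5|/(15·(15/2)) = (118/225)|s + 5|, which is < eps once |s + 5| < (225/118)eps.
Take delta = min(15/2, (225/118)eps). Then 0 < |s + 5| < delta forces both bounds, so |(-7s + 11)/(s - 10) + 46/15| < eps.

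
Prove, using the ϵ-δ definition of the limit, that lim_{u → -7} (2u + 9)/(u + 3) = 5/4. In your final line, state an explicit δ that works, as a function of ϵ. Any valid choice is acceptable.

Suppose ϵ > 0. We want δ > 0 with 0 < |u + 7| < δ ⇒ |(2u + 9)/(u + 3) − (5/4)| < ϵ.
Combining over a common denominator, (2u + 9)/(u + 3) − (5/4) = [(2u + 9)·(-4) − (-5)·(u + 3)] / [(-4)·(u + 3)] = -3(u + 7) / ((-4)(u + 3)).
So |(2u + 9)/(u + 3) − (5/4)| = 3|u + 7| / (4·|u + 3|).
Require δ ≤ 2, so |u + 3| ≥ |-4| − |u + 7| > 4 − 2 = 2.
Hence |(2u + 9)/(u + 3) − (5/4)| < 3|u + 7|/(4·2) = (3/8)|u + 7|, which is < ϵ once |u + 7| < (8/3)ϵ.
Take δ = min(2, (8/3)ϵ). Then 0 < |u + 7| < δ forces both bounds, so |(2u + 9)/(u + 3) − (5/4)| < ϵ.

δ = min(2, (8/3)ϵ)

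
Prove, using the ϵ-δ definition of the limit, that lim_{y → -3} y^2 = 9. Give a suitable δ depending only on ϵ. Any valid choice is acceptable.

Suppose ϵ > 0. We seek δ > 0 with 0 < |y + 3| < δ ⇒ |y^2 − 9| < ϵ.
Factor: y^2 − 9 = (y + 3)(y - 3), so |y^2 − 9| = |y + 3|·|y - 3|.
Impose δ ≤ 1 so that |y| < 4; then |y - 3| ≤ 7.
Hence |y^2 − 9| ≤ 7|y + 3|, which is < ϵ once |y + 3| < ϵ/7.
Take δ = min(1, ϵ/7). If 0 < |y + 3| < δ then both bounds hold and |y^2 − 9| ≤ 7|y + 3| < 7·(ϵ/7) = ϵ.

δ = min(1, ϵ/7)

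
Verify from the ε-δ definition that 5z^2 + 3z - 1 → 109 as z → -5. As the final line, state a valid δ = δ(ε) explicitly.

δ = min(1, ε/52)

Let ε > 0. We want δ > 0 such that 0 < |z + 5| < δ implies |(5z^2 + 3z - 1) − 109| < ε.
(5z^2 + 3z - 1) − 109 = 5z^2 + 3z - 110 = (z + 5)(5z - 22).
So |(5z^2 + 3z - 1) − 109| = |z + 5|·|5z - 22|.
Assume first that |z + 5| < 1, so |z| < 6. Then |5z - 22| ≤ 5·6 + 22 = 52.
Hence |(5z^2 + 3z - 1) − 109| ≤ 52|z + 5| < ε provided |z + 5| < ε/52.
Take δ = min(1, ε/52). Then 0 < |z + 5| < δ gives both |z + 5| < 1 and |z + 5| < ε/52, so |(5z^2 + 3z - 1) − 109| < ε.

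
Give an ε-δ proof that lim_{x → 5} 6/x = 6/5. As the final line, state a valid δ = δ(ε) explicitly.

δ = min(5/2, (25/12)ε)

Fix ε > 0. We seek δ > 0 such that 0 < |x − 5| < δ implies |6/x − (6/5)| < ε.
|6/x − (6/5)| = 6·|5 − x|/(5·|x|) = 6|x − 5|/(5|x|).
Require δ ≤ 5/2 so that |x| > 5 − 5/2 = 5/2, hence 5|x| > 25/2.
Then |6/x − (6/5)| < 6|x − 5|/(25/2), which is < ε when |x − 5| < (25/12)ε.
Take δ = min(5/2, (25/12)ε). Then 0 < |x − 5| < δ gives both |x − 5| < 5/2 and |x − 5| < (25/12)ε, so |6/x − (6/5)| < ε.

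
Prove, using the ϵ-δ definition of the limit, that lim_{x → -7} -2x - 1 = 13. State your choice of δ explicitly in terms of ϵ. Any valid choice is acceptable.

Fix ϵ > 0. We need δ > 0 so that 0 < |x + 7| < δ implies |(-2x - 1) − 13| < ϵ.
|(-2x - 1) − 13| = |-2x - 14| = 2|x + 7|.
So 2|x + 7| < ϵ exactly when |x + 7| < ϵ/2.
Choosing δ = ϵ/2 gives |(-2x - 1) − 13| = 2|x + 7| < ϵ whenever |x + 7| < δ.

δ = ϵ/2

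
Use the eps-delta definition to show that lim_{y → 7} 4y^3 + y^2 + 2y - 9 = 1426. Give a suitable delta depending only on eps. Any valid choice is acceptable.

Suppose eps > 0. We want delta > 0 such that 0 < |y − 7| < delta implies |(4y^3 + y^2 + 2y - 9) − 1426| < eps.
(4y^3 + y^2 + 2y - 9) − 1426 = 4y^3 + y^2 + 2y - 1435 = (y − 7)(4y^2 + 29y + 205).
So |(4y^3 + y^2 + 2y - 9) − 1426| = |y − 7|·|4y^2 + 29y + 205|.
Assume first that |y − 7| < 2, so |y| < 9. Then |4y^2 + 29y + 205| ≤ 4·9^2 + 29·9 + 205 = 790.
Hence |(4y^3 + y^2 + 2y - 9) − 1426| ≤ 790|y − 7| < eps provided |y − 7| < eps/790.
Choosing delta = min(2, eps/790) ensures both conditions, hence |(4y^3 + y^2 + 2y - 9) − 1426| < eps.

delta = min(2, eps/790)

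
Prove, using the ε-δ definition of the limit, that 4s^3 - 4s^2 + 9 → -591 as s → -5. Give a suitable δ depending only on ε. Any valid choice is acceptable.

Let ε > 0 be given. We want δ > 0 such that 0 < |s + 5| < δ implies |(4s^3 - 4s^2 + 9) + 591| < ε.
(4s^3 - 4s^2 + 9) + 591 = 4s^3 - 4s^2 + 600 = (s + 5)(4s^2 - 24s + 120).
So |(4s^3 - 4s^2 + 9) + 591| = |s + 5|·|4s^2 - 24s + 120|.
Assume first that |s + 5| < 1, so |s| < 6. Then |4s^2 - 24s + 120| ≤ 4·6^2 + 24·6 + 120 = 408.
Hence |(4s^3 - 4s^2 + 9) + 591| ≤ 408|s + 5| < ε provided |s + 5| < ε/408.
Take δ = min(1, ε/408). Then 0 < |s + 5| < δ gives both |s + 5| < 1 and |s + 5| < ε/408, so |(4s^3 - 4s^2 + 9) + 591| < ε.

δ = min(1, ε/408)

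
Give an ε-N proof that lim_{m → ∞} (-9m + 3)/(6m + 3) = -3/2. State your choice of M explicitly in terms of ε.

Fix ε > 0. For m ≥ 1, |(-9m + 3)/(6m + 3) + 3/2| = |45|/(6(6m + 3)) = 45/(6(6m + 3)).
Since 6m + 3 ≥ 6m for m ≥ 1, this is ≤ 45/(6·6m) = (5/4)/m.
So |(-9m + 3)/(6m + 3) + 3/2| < ε whenever m > (5/4)/ε.
Take M = (5/4)/ε. If m > M then |(-9m + 3)/(6m + 3) + 3/2| ≤ (5/4)/m < ε.

M = (5/4)/ε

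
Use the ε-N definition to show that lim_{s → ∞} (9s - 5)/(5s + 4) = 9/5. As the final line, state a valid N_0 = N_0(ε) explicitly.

N_0 = (61/25)/ε

Suppose ε > 0. We seek N_0 > 0 such that s > N_0 implies |(9s - 5)/(5s + 4) − (9/5)| < ε.
(9s - 5)/(5s + 4) − (9/5) = (5(9s - 5) − 9(5s + 4)) / (5(5s + 4)) = -61/(5(5s + 4)).
For s > 0 we have 5s + 4 > 5s, so |(9s - 5)/(5s + 4) − (9/5)| = 61/(5(5s + 4)) < 61/(5·5s) = (61/25)/s.
Thus |(9s - 5)/(5s + 4) − (9/5)| < ε whenever s > (61/25)/ε.
Take N_0 = (61/25)/ε. If s > N_0 then |(9s - 5)/(5s + 4) − (9/5)| < (61/25)/s < ε.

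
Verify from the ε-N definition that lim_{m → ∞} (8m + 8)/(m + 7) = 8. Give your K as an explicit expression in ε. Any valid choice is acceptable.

Suppose ε > 0. For m ≥ 1, |(8m + 8)/(m + 7) − 8| = |-48|/((m + 7)) = 48/((m + 7)).
Since m + 7 ≥ m for m ≥ 1, this is ≤ 48/(m) = 48/m.
So |(8m + 8)/(m + 7) − 8| < ε whenever m > 48/ε.
Take K = 48/ε. If m > K then |(8m + 8)/(m + 7) − 8| ≤ 48/m < ε.

K = 48/ε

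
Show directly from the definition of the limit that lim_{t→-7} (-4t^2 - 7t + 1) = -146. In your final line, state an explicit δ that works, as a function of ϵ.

δ = min(1, ϵ/53)

Let ϵ > 0. We want δ > 0 such that 0 < |t + 7| < δ implies |(-4t^2 - 7t + 1) + 146| < ϵ.
(-4t^2 - 7t + 1) + 146 = -4t^2 - 7t + 147 = (t + 7)(-4t + 21).
So |(-4t^2 - 7t + 1) + 146| = |t + 7|·|-4t + 21|.
Require δ ≤ 1. Then |t + 7| < 1 gives |t| < 8, and by the triangle inequality |-4t + 21| ≤ 4·8 + 21 = 53.
Hence |(-4t^2 - 7t + 1) + 146| ≤ 53|t + 7| < ϵ provided |t + 7| < ϵ/53.
Choosing δ = min(1, ϵ/53) ensures both conditions, hence |(-4t^2 - 7t + 1) + 146| < ϵ.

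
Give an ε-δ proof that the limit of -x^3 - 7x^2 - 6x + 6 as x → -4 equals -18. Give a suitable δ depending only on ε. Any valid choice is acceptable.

δ = min(2, ε/60)

Let ε > 0. We want δ > 0 such that 0 < |x + 4| < δ implies |(-x^3 - 7x^2 - 6x + 6) + 18| < ε.
(-x^3 - 7x^2 - 6x + 6) + 18 = -x^3 - 7x^2 - 6x + 24 = (x + 4)(-x^2 - 3x + 6).
So |(-x^3 - 7x^2 - 6x + 6) + 18| = |x + 4|·|-x^2 - 3x + 6|.
Require δ ≤ 2. Then |x + 4| < 2 gives |x| < 6, and by the triangle inequality |-x^2 - 3x + 6| ≤ 6^2 + 3·6 + 6 = 60.
Hence |(-x^3 - 7x^2 - 6x + 6) + 18| ≤ 60|x + 4| < ε provided |x + 4| < ε/60.
Choosing δ = min(2, ε/60) ensures both conditions, hence |(-x^3 - 7x^2 - 6x + 6) + 18| < ε.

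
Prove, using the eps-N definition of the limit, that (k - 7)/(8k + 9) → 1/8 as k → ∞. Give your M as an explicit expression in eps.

Let eps > 0 be given. For k ≥ 1, |(k - 7)/(8k + 9) − (1/8)| = |-65|/(8(8k + 9)) = 65/(8(8k + 9)).
Since 8k + 9 ≥ 8k for k ≥ 1, this is ≤ 65/(8·8k) = (65/64)/k.
So |(k - 7)/(8k + 9) − (1/8)| < eps whenever k > (65/64)/eps.
Take M = (65/64)/eps. If k > M then |(k - 7)/(8k + 9) − (1/8)| ≤ (65/64)/k < eps.

M = (65/64)/eps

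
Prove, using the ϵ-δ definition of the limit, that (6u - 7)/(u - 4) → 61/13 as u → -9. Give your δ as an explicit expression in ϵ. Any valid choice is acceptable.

δ = min(13/2, (169/34)ϵ)

Fix ϵ > 0. We want δ > 0 with 0 < |u + 9| < δ ⇒ |(6u - 7)/(u - 4) − (61/13)| < ϵ.
Combining over a common denominator, (6u - 7)/(u - 4) − (61/13) = [(6u - 7)·(-13) − (-61)·(u - 4)] / [(-13)·(u - 4)] = -17(u + 9) / ((-13)(u - 4)).
So |(6u - 7)/(u - 4) − (61/13)| = 17|u + 9| / (13·|u − 4|).
Restrict δ ≤ 13/2. Then |u + 9| < 13/2 gives |u − 4| = |(u + 9) + (-13)| ≥ 13 − 13/2 = 13/2.
Hence |(6u - 7)/(u - 4) − (61/13)| < 17|u + 9|/(13·(13/2)) = (34/169)|u + 9|, which is < ϵ once |u + 9| < (169/34)ϵ.
Take δ = min(13/2, (169/34)ϵ). Then 0 < |u + 9| < δ forces both bounds, so |(6u - 7)/(u - 4) − (61/13)| < ϵ.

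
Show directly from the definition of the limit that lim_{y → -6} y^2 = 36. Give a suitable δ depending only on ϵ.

δ = min(1, ϵ/13)

Suppose ϵ > 0. We seek δ > 0 with 0 < |y + 6| < δ ⇒ |y^2 − 36| < ϵ.
Factor: y^2 − 36 = (y + 6)(y - 6), so |y^2 − 36| = |y + 6|·|y - 6|.
Impose δ ≤ 1 so that |y| < 7; then |y - 6| ≤ 13.
Hence |y^2 − 36| ≤ 13|y + 6|, which is < ϵ once |y + 6| < ϵ/13.
Take δ = min(1, ϵ/13). If 0 < |y + 6| < δ then both bounds hold and |y^2 − 36| ≤ 13|y + 6| < 13·(ϵ/13) = ϵ.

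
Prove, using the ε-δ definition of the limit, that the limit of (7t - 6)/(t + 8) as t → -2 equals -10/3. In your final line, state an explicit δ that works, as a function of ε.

δ = min(3, (9/31)ε)

Fix ε > 0. We want δ > 0 with 0 < |t + 2| < δ ⇒ |(7t - 6)/(t + 8) + 10/3| < ε.
Combining over a common denominator, (7t - 6)/(t + 8) + 10/3 = [(7t - 6)·6 − (-20)·(t + 8)] / [6·(t + 8)] = 62(t + 2) / (6(t + 8)).
So |(7t - 6)/(t + 8) + 10/3| = 62|t + 2| / (6·|t + 8|).
Restrict δ ≤ 3. Then |t + 2| < 3 gives |t + 8| = |(t + 2) + 6| ≥ 6 − 3 = 3.
Hence |(7t - 6)/(t + 8) + 10/3| < 62|t + 2|/(6·3) = (31/9)|t + 2|, which is < ε once |t + 2| < (9/31)ε.
Take δ = min(3, (9/31)ε). Then 0 < |t + 2| < δ forces both bounds, so |(7t - 6)/(t + 8) + 10/3| < ε.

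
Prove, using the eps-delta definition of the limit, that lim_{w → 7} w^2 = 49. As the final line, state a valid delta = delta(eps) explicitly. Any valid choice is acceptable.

Fix eps > 0. We seek delta > 0 with 0 < |w − 7| < delta ⇒ |w^2 − 49| < eps.
Factor: w^2 − 49 = (w − 7)(w + 7), so |w^2 − 49| = |w − 7|·|w + 7|.
Restrict delta ≤ 1. Then |w − 7| < 1 gives |w| < 8, so by the triangle inequality |w + 7| ≤ 8 + 7 = 15.
Hence |w^2 − 49| ≤ 15|w − 7|, which is < eps once |w − 7| < eps/15.
Take delta = min(1, eps/15). If 0 < |w − 7| < delta then both bounds hold and |w^2 − 49| ≤ 15|w − 7| < 15·(eps/15) = eps.

delta = min(1, eps/15)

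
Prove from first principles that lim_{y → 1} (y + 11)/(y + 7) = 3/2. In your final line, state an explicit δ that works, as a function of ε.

δ = min(4, 8ε)

Let ε > 0 be given. We want δ > 0 with 0 < |y − 1| < δ ⇒ |(y + 11)/(y + 7) − (3/2)| < ε.
Combining over a common denominator, (y + 11)/(y + 7) − (3/2) = [(y + 11)·8 − 12·(y + 7)] / [8·(y + 7)] = -4(y − 1) / (8(y + 7)).
So |(y + 11)/(y + 7) − (3/2)| = 4|y − 1| / (8·|y + 7|).
Restrict δ ≤ 4. Then |y − 1| < 4 gives |y + 7| = |(y − 1) + 8| ≥ 8 − 4 = 4.
Hence |(y + 11)/(y + 7) − (3/2)| < 4|y − 1|/(8·4) = (1/8)|y − 1|, which is < ε once |y − 1| < 8ε.
Take δ = min(4, 8ε). Then 0 < |y − 1| < δ forces both bounds, so |(y + 11)/(y + 7) − (3/2)| < ε.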